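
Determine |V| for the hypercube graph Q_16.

The 16-cube has 2^16 = 65536 vertices.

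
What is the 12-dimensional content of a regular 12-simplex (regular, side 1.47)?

Volume = 1.47^12 · √(13/2^12) / 12! ≈ 1.19746e-08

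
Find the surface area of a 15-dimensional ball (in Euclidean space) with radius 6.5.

The surface area of an n-ball is 2π^(n/2) r^(n-1) / Γ(n/2). For n=15, r=6.5: 302875106592253·π^7/665280 ≈ 1.37502e+12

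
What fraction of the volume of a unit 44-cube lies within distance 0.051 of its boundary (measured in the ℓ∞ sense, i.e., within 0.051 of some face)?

Shell fraction = 1 - (1-0.102)^44 ≈ 0.991207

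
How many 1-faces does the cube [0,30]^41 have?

An n-cube has n·2^(n-1) edges. With n = 41: 41·1099511627776 = 45079976738816.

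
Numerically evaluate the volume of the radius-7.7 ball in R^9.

V_9(7.7) = π^(9/2) · (7.7)^9 / Γ(9/2 + 1) ≈ 3.13859e+08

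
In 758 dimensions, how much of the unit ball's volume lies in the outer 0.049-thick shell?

V(inner)/V(outer) = ((1-0.049)/1)^758 ≈ 2.89e-17, so the shell fraction is 1 - 2.89e-17.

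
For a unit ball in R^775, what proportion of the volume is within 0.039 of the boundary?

V(inner)/V(outer) = ((1-0.039)/1)^775 ≈ 4.08e-14, so the shell fraction is 1 - 4.08e-14.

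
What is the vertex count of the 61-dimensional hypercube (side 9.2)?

An n-cube has 2^n vertices; for n = 61 that is 2^61 = 2305843009213693952.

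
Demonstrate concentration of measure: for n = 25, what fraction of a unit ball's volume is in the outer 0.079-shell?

1 - (1-0.079)^25 ≈ 0.872212 ≈ 87.22%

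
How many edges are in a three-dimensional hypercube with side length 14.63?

f_1(3-cube) = (3 choose 1) · 2^2 = 12.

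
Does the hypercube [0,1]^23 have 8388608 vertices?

True. The 23-cube has 2^23 = 8388608 vertices.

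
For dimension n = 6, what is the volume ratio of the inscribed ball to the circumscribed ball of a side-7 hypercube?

V_in/V_out = n^(-n/2) = 6^(-6/2) ≈ 0.00462963.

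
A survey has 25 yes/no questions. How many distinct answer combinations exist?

An n-cube has 2^n vertices; for n = 25 that is 2^25 = 33554432.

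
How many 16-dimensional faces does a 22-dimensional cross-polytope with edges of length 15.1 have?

Each 16-face is the convex hull of 17 vertices, one chosen as ±e_i from each of 17 distinct axes: 2^17·C(22,17) = 3451650048.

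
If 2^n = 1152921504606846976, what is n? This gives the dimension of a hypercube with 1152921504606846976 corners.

Since 2^n = 1152921504606846976, we have n = 60.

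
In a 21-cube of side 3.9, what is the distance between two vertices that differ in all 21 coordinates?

||(3.9,3.9,...,3.9)|| = √(21)·3.9 ≈ 17.872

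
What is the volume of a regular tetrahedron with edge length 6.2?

Volume = (√2/12) · 6.2³ = 28.0872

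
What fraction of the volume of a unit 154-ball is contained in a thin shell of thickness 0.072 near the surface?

V(inner)/V(outer) = ((1-0.072)/1)^154 ≈ 1.006e-05, so the shell fraction is 0.99999.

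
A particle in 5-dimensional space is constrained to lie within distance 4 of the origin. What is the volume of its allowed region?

V = 8192·π^2/15 ≈ 5390.12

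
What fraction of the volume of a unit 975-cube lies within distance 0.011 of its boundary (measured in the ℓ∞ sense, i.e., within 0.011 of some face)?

1 - (1 - 2·0.011)^975 = 1 - 0.978^975 ≈ 1 - 3.805e-10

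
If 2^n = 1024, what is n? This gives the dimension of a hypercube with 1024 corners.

Since 2^n = 1024, we have n = 10.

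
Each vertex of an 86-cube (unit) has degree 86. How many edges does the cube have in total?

The 86-cube has n·2^(n-1) = 86·2^85 = 86·38685626227668133590597632 = 3326963855579459488791396352 edges.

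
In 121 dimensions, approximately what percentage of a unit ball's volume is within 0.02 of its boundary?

1 - (1-0.02)^121 ≈ 0.913233 ≈ 91.32%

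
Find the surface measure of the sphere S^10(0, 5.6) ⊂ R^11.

The surface area of an n-ball is 2π^(n/2) r^(n-1) / Γ(n/2). For n=11, r=5.6: 6.28605e+08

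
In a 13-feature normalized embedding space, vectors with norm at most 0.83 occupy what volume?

The n-ball volume is π^(n/2)·r^n/Γ(n/2+1). With n=13, r=0.83: V ≈ 0.0807898.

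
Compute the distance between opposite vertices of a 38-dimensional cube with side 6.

Diagonal = √38 · 6 ≈ 36.9865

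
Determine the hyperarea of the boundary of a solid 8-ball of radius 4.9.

S = n·V_n(r)/r = 8·V_8(4.9)/4.9 (volume-to-surface relation), giving 2.20217e+06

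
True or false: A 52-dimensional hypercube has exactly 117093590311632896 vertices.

False. The 52-cube has 2^52 = 4503599627370496 vertices.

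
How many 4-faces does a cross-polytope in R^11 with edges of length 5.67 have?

Each 4-face is the convex hull of 5 vertices, one chosen as ±e_i from each of 5 distinct axes: 2^5·C(11,5) = 14784.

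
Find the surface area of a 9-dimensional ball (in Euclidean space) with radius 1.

|∂B_9(1)| = 32·π^4/105 ≈ 29.6866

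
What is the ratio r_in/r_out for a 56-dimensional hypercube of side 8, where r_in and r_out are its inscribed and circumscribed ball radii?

Ratio = (s/2)/(s√56/2) = 56^(-1/2) ≈ 0.133631.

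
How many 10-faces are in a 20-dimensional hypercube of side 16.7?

Number of 10-faces = C(20,10) · 2^(20-10) = 184756 · 1024 = 189190144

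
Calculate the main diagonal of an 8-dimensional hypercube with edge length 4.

d = √(4² + 4² + ... + 4²) [8 terms] = √(8·4²) = 4√8 ≈ 11.3137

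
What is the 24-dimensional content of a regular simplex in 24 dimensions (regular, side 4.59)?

V_24 = √(25) · 4.59^24 / (24! · 2^(24/2)) ≈ 1.50456e-11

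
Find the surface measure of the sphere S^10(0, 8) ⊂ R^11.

|∂B_11(8)| = 68719476736·π^5/945 ≈ 2.22535e+10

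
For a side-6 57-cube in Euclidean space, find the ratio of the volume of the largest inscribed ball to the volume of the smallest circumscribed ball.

Volume scales as r^n, and r_in/r_out = 1/√57, giving (1/√57)^57 ≈ 9.06915e-51.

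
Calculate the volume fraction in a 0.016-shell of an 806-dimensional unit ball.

1 - (1-0.016)^806 ≈ 0.9999977403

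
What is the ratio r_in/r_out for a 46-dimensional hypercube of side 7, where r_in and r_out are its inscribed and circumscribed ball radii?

For an n-cube of any side s, the inradius is s/2 and the circumradius is s√n/2, so the ratio is 1/√46 ≈ 0.147442.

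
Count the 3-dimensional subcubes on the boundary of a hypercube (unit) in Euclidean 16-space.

Number of 3-faces = C(16,3) · 2^(16-3) = 560 · 8192 = 4587520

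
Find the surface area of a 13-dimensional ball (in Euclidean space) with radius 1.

S = n·V_n(r)/r = 13·V_13(1)/1 (volume-to-surface relation), giving 128·π^6/10395 ≈ 11.8382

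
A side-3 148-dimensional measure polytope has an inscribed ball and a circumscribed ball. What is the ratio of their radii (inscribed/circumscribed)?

r_in = 3/2 (half the side); r_out = 3√148/2 (half the diagonal). Ratio = 1/√148 ≈ 0.0821995.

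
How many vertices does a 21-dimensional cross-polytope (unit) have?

An n-cross-polytope has 2n vertices; here n = 21, giving 42.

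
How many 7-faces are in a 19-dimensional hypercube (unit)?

Number of 7-faces = C(19,7) · 2^(19-7) = 50388 · 4096 = 206389248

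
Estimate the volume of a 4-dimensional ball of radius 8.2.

V_4(8.2) = π^(4/2) · (8.2)^4 / Γ(4/2 + 1) ≈ 22311.3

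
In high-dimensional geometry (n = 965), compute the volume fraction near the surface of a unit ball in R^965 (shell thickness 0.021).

1 - (1-0.021)^965 ≈ 0.9999999987 ≈ (100 - 1.27e-07)%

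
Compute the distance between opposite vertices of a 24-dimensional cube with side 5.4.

||(5.4,5.4,...,5.4)|| = √(24)·5.4 ≈ 26.4545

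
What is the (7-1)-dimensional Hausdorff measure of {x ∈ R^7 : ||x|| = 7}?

S_7(7) = 2·π^(7/2)·(7)^6 / Γ(7/2) = 1882384·π^3/15 ≈ 3.89105e+06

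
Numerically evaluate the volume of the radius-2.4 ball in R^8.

Volume = π^{8/2}·(2.4)^8/Γ(5) ≈ 4467.64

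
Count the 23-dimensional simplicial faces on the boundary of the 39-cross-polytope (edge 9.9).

An n-cross-polytope has 2^(k+1)·C(n,k+1) k-faces. Here 2^24·C(39,24) = 16777216·25140840660 = 421793314174402560.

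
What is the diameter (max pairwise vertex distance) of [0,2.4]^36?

||(2.4,2.4,...,2.4)|| = √(36)·2.4 = 14.4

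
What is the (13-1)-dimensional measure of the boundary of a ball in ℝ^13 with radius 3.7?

S_13(3.7) = 2·π^(13/2)·(3.7)^12 / Γ(13/2) ≈ 7.79301e+07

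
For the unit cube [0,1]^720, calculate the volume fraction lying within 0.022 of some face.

Shell fraction = 1 - (1-0.044)^720 ≈ 1 - 8.505e-15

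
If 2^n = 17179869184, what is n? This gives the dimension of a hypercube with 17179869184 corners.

Since 2^n = 17179869184, we have n = 34.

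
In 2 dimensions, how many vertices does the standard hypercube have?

The 2-cube has 2^2 = 4 vertices.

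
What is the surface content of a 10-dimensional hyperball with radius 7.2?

|∂B_10(7.2)| ≈ 1.32605e+09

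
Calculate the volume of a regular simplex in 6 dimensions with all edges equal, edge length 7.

V = (7^6 / 6!) · √((6+1) / 2^6) ≈ 54.0399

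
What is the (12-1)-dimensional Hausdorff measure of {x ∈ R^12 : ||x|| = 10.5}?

S_12(10.5) = 2·π^(12/2)·(10.5)^11 / Γ(12/2) = 116759166847407·π^6/40960 ≈ 2.7405e+12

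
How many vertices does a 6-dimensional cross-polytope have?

The 6-dimensional cross-polytope has 2n = 2·6 = 12 vertices.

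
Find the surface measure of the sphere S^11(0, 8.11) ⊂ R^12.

S = n·V_n(r)/r = 12·V_12(8.11)/8.11 (volume-to-surface relation), giving 1.59947e+11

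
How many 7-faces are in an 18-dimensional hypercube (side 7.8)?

Choose 7 of 18 axes to span the face (C(18,7) = 31824 ways), then fix each of the remaining 11 coordinates at one of its two extreme values (2^11 = 2048 ways): 31824·2048 = 65175552.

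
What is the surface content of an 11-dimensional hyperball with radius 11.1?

S_11(11.1) = 2·π^(11/2)·(11.1)^10 / Γ(11/2) ≈ 5.88474e+11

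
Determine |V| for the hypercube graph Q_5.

An n-cube has 2^n vertices; for n = 5 that is 2^5 = 32.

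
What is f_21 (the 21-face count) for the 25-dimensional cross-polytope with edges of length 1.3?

f_21(25-orthoplex) = 2^22 · (25 choose 22) = 9646899200.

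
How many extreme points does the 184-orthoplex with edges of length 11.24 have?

The 184-dimensional cross-polytope has 2n = 2·184 = 368 vertices.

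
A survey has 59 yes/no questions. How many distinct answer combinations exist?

An n-cube has 2^n vertices; for n = 59 that is 2^59 = 576460752303423488.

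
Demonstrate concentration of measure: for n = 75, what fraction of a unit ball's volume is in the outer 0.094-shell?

1 - (1-0.094)^75 ≈ 0.999391 ≈ 99.94%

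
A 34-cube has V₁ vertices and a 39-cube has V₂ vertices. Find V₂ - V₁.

V₁ = 2^34 = 17179869184. V₂ = 2^39 = 549755813888. V₂ - V₁ = 532575944704.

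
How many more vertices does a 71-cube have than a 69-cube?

The 71-cube has 2^71 = 2361183241434822606848 vertices. The 69-cube has 2^69 = 590295810358705651712 vertices. Difference: 2361183241434822606848 - 590295810358705651712 = 1770887431076116955136.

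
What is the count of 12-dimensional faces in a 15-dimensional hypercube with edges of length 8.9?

Choose 12 of 15 axes to span the face (C(15,12) = 455 ways), then fix each of the remaining 3 coordinates at one of its two extreme values (2^3 = 8 ways): 455·8 = 3640.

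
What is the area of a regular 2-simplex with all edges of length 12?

Area = (√3/4) · 12² = 62.3538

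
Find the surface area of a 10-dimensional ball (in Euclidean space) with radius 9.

S = n·V_n(r)/r = 10·V_10(9)/9 (volume-to-surface relation), giving 129140163·π^5/4 ≈ 9.87986e+09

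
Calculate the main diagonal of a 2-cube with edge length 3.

||(3,3,...,3)|| = √(2)·3 ≈ 4.24264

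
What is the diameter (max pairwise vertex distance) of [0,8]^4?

The space diagonal of an n-cube of side s is s√n. Here 8·√4 = 16.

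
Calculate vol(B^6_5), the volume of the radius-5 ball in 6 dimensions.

V = 15625·π^3/6 ≈ 80745.5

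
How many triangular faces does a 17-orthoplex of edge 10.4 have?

Number of 2-faces = 2^(2+1) · C(17,2+1) = 8 · 680 = 5440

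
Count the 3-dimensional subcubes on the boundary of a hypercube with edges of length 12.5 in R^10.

Number of 3-faces = C(10,3) · 2^(10-3) = 120 · 128 = 15360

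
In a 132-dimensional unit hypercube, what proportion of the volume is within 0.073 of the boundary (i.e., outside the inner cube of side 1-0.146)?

Shell fraction = 1 - (1-0.146)^132 ≈ 0.9999999991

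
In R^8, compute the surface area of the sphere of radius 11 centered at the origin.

The surface area of an n-ball is 2π^(n/2) r^(n-1) / Γ(n/2). For n=8, r=11: 19487171·π^4/3 ≈ 6.32743e+08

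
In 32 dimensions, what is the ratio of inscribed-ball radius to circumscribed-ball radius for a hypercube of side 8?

r_in / r_out = (8/2) / (8√32/2) = 1/√32 ≈ 0.176777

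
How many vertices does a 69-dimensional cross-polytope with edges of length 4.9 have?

Number of vertices = 2n = 138.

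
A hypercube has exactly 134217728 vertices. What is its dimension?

The n-cube has 2^n vertices, and 134217728 = 2^27, so n = 27.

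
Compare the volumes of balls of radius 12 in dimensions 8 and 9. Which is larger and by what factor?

V_8(12) ≈ 1.74517e+09, V_9(12) ≈ 1.70196e+10. The 9-ball is larger by a factor of 9.752.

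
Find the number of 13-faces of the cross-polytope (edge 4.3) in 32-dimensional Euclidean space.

An n-cross-polytope has 2^(k+1)·C(n,k+1) k-faces. Here 2^14·C(32,14) = 16384·471435600 = 7724000870400.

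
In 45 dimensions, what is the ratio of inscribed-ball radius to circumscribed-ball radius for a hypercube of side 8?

r_in / r_out = (8/2) / (8√45/2) = 1/√45 ≈ 0.149071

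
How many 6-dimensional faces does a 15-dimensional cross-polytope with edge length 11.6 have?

f_6(15-orthoplex) = 2^7 · (15 choose 7) = 823680.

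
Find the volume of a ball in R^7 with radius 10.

Volume = π^{7/2}·(10)^7/Γ(9/2) = 32000000·π^3/21 ≈ 4.72477e+07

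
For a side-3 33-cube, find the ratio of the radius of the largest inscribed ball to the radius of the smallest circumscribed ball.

r_in = 3/2 (half the side); r_out = 3√33/2 (half the diagonal). Ratio = 1/√33 ≈ 0.174078.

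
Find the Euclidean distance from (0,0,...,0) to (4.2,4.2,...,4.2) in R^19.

The space diagonal of an n-cube of side s is s√n. Here 4.2·√19 ≈ 18.3074.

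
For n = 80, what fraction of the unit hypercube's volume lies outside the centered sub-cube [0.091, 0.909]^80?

Shell fraction = 1 - (1-0.182)^80 ≈ 0.9999998952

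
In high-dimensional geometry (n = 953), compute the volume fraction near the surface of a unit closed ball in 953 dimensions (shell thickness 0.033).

1 - (1-0.033)^953 ≈ 1 - 1.292e-14 ≈ (100 - 1.29e-12)%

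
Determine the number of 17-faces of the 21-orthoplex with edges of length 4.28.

f_17(21-orthoplex) = 2^18 · (21 choose 18) = 348651520.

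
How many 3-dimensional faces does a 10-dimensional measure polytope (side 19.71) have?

An n-cube has C(n,k)·2^(n-k) k-faces. Here C(10,3)·2^7 = 120·128 = 15360.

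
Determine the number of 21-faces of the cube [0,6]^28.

f_21(28-cube) = (28 choose 21) · 2^7 = 151557120.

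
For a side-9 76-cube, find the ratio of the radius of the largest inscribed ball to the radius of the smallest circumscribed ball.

For an n-cube of any side s, the inradius is s/2 and the circumradius is s√n/2, so the ratio is 1/√76 ≈ 0.114708.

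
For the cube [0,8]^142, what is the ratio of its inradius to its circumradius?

r_in = 8/2 (half the side); r_out = 8√142/2 (half the diagonal). Ratio = 1/√142 ≈ 0.0839181.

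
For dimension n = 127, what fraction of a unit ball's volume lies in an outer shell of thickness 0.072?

1 - (1-0.072)^127 ≈ 0.999924 ≈ 99.9924%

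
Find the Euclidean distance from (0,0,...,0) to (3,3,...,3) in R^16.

||(3,3,...,3)|| = √(16)·3 = 12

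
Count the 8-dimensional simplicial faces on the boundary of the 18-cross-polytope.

f_8(18-orthoplex) = 2^9 · (18 choose 9) = 24893440.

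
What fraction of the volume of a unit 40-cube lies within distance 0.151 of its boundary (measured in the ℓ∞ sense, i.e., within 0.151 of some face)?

1 - (1 - 2·0.151)^40 = 1 - 0.698^40 ≈ 0.9999994322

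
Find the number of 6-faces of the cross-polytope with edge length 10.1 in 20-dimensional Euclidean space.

f_6(20-orthoplex) = 2^7 · (20 choose 7) = 9922560.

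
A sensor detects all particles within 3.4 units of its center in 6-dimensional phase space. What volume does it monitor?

Volume = π^{6/2}·(3.4)^6/Γ(4) ≈ 7983.11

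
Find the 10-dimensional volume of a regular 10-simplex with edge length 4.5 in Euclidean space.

V = (4.5^10 / 10!) · √((10+1) / 2^10) ≈ 0.0972542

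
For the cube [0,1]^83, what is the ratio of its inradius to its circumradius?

r_in / r_out = (1/2) / (1√83/2) = 1/√83 ≈ 0.109764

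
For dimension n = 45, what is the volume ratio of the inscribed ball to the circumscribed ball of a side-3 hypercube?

V_in / V_out = (r_in/r_out)^45 = (1/√45)^45 = 45^(-45/2) ≈ 6.34919e-38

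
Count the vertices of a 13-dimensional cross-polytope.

An n-cross-polytope has 2n vertices; here n = 13, giving 26.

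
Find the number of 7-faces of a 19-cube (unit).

f_7(19-cube) = (19 choose 7) · 2^12 = 206389248.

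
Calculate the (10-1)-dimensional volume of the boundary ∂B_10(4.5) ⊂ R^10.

S = n·V_n(r)/r = 10·V_10(4.5)/4.5 (volume-to-surface relation), giving 129140163·π^5/2048 ≈ 1.92966e+07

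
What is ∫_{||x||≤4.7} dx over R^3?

The n-ball volume is π^(n/2)·r^n/Γ(n/2+1). With n=3, r=4.7: V ≈ 434.893.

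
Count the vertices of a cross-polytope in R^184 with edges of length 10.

The 184-dimensional cross-polytope has 2n = 2·184 = 368 vertices.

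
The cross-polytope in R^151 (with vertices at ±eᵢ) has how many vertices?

An n-cross-polytope has 2n vertices; here n = 151, giving 302.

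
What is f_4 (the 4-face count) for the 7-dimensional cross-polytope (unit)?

An n-cross-polytope has 2^(k+1)·C(n,k+1) k-faces. Here 2^5·C(7,5) = 32·21 = 672.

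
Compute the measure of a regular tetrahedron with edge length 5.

Volume = (√2/12) · 5³ = 14.7314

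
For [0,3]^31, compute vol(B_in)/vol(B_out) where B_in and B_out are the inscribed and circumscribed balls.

V_in / V_out = (r_in/r_out)^31 = (1/√31)^31 = 31^(-31/2) ≈ 7.65409e-24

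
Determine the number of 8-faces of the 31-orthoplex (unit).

Each 8-face is the convex hull of 9 vertices, one chosen as ±e_i from each of 9 distinct axes: 2^9·C(31,9) = 10321958400.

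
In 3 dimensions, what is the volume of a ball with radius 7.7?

V_3(7.7) = π^(3/2) · (7.7)^3 / Γ(3/2 + 1) ≈ 1912.32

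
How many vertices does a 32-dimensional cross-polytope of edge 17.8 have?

The vertices are ±e_1, ..., ±e_32, so there are 2·32 = 64.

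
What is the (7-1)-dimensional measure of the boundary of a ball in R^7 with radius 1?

S = n·V_n(r)/r = 7·V_7(1)/1 (volume-to-surface relation), giving 16·π^3/15 ≈ 33.0734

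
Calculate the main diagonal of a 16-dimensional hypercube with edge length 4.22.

||(4.22,4.22,...,4.22)|| = √(16)·4.22 = 16.88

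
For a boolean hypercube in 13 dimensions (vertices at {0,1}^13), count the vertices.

An n-cube has 2^n vertices; for n = 13 that is 2^13 = 8192.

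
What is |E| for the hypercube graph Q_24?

The 24-cube has n·2^(n-1) = 24·2^23 = 24·8388608 = 201326592 edges.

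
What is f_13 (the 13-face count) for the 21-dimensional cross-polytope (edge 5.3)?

Each 13-face is the convex hull of 14 vertices, one chosen as ±e_i from each of 14 distinct axes: 2^14·C(21,14) = 1905131520.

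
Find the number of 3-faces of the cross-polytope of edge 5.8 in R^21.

Each 3-face is the convex hull of 4 vertices, one chosen as ±e_i from each of 4 distinct axes: 2^4·C(21,4) = 95760.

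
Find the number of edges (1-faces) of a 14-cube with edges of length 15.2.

f_1(14-cube) = (14 choose 1) · 2^13 = 114688.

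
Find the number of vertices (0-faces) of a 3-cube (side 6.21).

Number of 0-faces = C(3,0) · 2^(3-0) = 1 · 8 = 8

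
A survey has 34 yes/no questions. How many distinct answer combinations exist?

Each vertex is a binary string of length 34, so there are 2^34 = 17179869184.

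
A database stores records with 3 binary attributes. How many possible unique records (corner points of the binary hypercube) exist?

Number of vertices = 2^3 = 8.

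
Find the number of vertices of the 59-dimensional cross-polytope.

An n-cross-polytope has 2n vertices; here n = 59, giving 118.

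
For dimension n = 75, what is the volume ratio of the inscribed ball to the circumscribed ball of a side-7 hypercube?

Volume scales as r^n, and r_in/r_out = 1/√75, giving (1/√75)^75 ≈ 4.84398e-71.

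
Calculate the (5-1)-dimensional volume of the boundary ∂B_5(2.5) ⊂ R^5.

S = n·V_n(r)/r = 5·V_5(2.5)/2.5 (volume-to-surface relation), giving 625·π^2/6 ≈ 1028.08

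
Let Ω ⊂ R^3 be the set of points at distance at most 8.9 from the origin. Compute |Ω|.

V_3(8.9) = π^(3/2) · (8.9)^3 / Γ(3/2 + 1) ≈ 2952.97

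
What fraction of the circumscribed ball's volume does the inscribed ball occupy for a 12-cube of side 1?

The radii are 1/2 and 1√12/2, so the volume ratio is (1/√12)^12 = 12^{-12/2} ≈ 3.34898e-07.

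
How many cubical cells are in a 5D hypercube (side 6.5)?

An n-cube has C(n,k)·2^(n-k) k-faces. Here C(5,3)·2^2 = 10·4 = 40.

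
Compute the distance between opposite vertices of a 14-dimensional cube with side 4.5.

d = √(4.5² + 4.5² + ... + 4.5²) [14 terms] = √(14·4.5²) = 4.5√14 ≈ 16.8375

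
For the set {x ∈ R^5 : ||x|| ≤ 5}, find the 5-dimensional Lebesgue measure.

Volume = π^{5/2}·(5)^5/Γ(7/2) = 5000·π^2/3 ≈ 16449.3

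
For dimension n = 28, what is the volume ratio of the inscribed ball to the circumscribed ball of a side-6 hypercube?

V_in/V_out = n^(-n/2) = 28^(-28/2) ≈ 5.49272e-21.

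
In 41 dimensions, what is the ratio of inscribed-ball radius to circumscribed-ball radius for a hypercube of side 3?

r_in = 3/2 (half the side); r_out = 3√41/2 (half the diagonal). Ratio = 1/√41 ≈ 0.156174.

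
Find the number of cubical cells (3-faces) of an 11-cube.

An n-cube has C(n,k)·2^(n-k) k-faces. Here C(11,3)·2^8 = 165·256 = 42240.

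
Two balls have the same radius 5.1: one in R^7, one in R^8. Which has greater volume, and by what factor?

V_7(5.1) ≈ 424006, V_8(5.1) ≈ 1.85759e+06. The 8-ball is larger by a factor of 4.381.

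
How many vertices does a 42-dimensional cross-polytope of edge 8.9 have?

The vertices are ±e_1, ..., ±e_42, so there are 2·42 = 84.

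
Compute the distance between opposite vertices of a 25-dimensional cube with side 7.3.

The space diagonal of an n-cube of side s is s√n. Here 7.3·√25 = 36.5.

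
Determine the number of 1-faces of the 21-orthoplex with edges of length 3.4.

Each 1-face is the convex hull of 2 vertices, one chosen as ±e_i from each of 2 distinct axes: 2^2·C(21,2) = 840.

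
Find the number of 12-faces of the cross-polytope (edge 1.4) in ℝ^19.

f_12(19-orthoplex) = 2^13 · (19 choose 13) = 222265344.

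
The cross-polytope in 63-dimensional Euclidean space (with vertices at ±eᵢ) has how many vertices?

The 63-dimensional cross-polytope has 2n = 2·63 = 126 vertices.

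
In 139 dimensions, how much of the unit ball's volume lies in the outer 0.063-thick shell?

1 - (1-0.063)^139 ≈ 0.999882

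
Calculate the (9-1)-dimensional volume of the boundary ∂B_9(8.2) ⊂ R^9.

S_9(8.2) = 2·π^(9/2)·(8.2)^8 / Γ(9/2) ≈ 6.06836e+08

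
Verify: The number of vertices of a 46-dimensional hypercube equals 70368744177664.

True. The 46-cube has 2^46 = 70368744177664 vertices.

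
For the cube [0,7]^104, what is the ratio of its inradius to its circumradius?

r_in / r_out = (7/2) / (7√104/2) = 1/√104 ≈ 0.0980581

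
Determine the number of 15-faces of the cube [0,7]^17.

f_15(17-cube) = (17 choose 15) · 2^2 = 544.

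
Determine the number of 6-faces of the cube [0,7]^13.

f_6(13-cube) = (13 choose 6) · 2^7 = 219648.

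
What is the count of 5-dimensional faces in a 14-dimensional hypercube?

An n-cube has C(n,k)·2^(n-k) k-faces. Here C(14,5)·2^9 = 2002·512 = 1025024.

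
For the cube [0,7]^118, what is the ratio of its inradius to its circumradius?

r_in / r_out = (7/2) / (7√118/2) = 1/√118 ≈ 0.0920575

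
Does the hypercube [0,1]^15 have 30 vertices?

False. The 15-cube has 2^15 = 32768 vertices.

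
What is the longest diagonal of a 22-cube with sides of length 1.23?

||(1.23,1.23,...,1.23)|| = √(22)·1.23 ≈ 5.76921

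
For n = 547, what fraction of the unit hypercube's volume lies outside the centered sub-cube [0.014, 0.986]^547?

1 - (1 - 2·0.014)^547 = 1 - 0.972^547 ≈ 0.9999998208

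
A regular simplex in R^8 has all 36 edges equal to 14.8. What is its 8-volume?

For a regular n-simplex with edge a, V = (a^n / n!)·√((n+1)/2^n). With a=14.8, n=8: V ≈ 10704.7.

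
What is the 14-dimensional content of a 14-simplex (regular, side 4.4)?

V = (4.4^14 / 14!) · √((14+1) / 2^14) ≈ 0.000353806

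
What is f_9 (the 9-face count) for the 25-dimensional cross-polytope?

Each 9-face is the convex hull of 10 vertices, one chosen as ±e_i from each of 10 distinct axes: 2^10·C(25,10) = 3347210240.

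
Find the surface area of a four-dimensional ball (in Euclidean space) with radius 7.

S = n·V_n(r)/r = 4·V_4(7)/7 (volume-to-surface relation), giving 686·π^2 ≈ 6770.55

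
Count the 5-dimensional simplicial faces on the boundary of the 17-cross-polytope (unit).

Each 5-face is the convex hull of 6 vertices, one chosen as ±e_i from each of 6 distinct axes: 2^6·C(17,6) = 792064.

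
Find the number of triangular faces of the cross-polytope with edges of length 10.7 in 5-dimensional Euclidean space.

Number of 2-faces = 2^(2+1) · C(5,2+1) = 8 · 10 = 80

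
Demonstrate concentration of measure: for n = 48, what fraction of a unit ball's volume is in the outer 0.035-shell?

1 - (1-0.035)^48 ≈ 0.819153 ≈ 81.92%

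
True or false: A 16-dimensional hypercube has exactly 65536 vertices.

True. The 16-cube has 2^16 = 65536 vertices.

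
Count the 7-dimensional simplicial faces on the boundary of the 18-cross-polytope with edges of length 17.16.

f_7(18-orthoplex) = 2^8 · (18 choose 8) = 11202048.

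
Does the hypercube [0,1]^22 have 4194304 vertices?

True. The 22-cube has 2^22 = 4194304 vertices.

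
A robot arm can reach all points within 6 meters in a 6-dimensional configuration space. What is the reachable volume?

V = 7776·π^3 ≈ 241105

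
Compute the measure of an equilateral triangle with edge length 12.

Area = (√3/4) · 12² = 62.3538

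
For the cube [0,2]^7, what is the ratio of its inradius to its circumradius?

r_in = 2/2 (half the side); r_out = 2√7/2 (half the diagonal). Ratio = 1/√7 ≈ 0.377964.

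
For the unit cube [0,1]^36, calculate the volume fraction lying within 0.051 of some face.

Shell fraction = 1 - (1-0.102)^36 ≈ 0.979206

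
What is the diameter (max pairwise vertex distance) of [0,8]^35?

Diagonal = √35 · 8 ≈ 47.3286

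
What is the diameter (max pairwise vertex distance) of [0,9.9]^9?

Diagonal = √9 · 9.9 = 29.7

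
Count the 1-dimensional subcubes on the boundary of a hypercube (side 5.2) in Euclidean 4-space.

Choose 1 of 4 axes to span the face (C(4,1) = 4 ways), then fix each of the remaining 3 coordinates at one of its two extreme values (2^3 = 8 ways): 4·8 = 32.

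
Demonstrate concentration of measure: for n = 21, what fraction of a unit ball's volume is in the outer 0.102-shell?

1 - (1-0.102)^21 ≈ 0.895575 ≈ 89.56%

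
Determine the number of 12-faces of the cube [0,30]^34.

f_12(34-cube) = (34 choose 12) · 2^22 = 2299963543388160.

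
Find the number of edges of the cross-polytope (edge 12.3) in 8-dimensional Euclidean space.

f_1(8-orthoplex) = 2^2 · (8 choose 2) = 112.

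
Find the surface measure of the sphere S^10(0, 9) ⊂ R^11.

S = n·V_n(r)/r = 11·V_11(9)/9 (volume-to-surface relation), giving 8264970432·π^5/35 ≈ 7.22641e+10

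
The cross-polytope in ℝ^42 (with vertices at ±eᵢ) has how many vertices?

The 42-dimensional cross-polytope has 2n = 2·42 = 84 vertices.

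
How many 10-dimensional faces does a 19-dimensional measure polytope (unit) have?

An n-cube has C(n,k)·2^(n-k) k-faces. Here C(19,10)·2^9 = 92378·512 = 47297536.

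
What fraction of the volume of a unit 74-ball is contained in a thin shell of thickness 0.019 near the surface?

Shell fraction = 1 - (1-0.019)^74 ≈ 0.758172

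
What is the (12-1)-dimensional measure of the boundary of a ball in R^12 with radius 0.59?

S = n·V_n(r)/r = 12·V_12(0.59)/0.59 (volume-to-surface relation), giving 0.0483192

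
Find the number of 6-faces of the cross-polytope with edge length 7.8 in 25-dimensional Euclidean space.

An n-cross-polytope has 2^(k+1)·C(n,k+1) k-faces. Here 2^7·C(25,7) = 128·480700 = 61529600.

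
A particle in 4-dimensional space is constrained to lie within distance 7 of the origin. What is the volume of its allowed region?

V_4(7) = π^(4/2) · (7)^4 / Γ(4/2 + 1) = 2401·π^2/2 ≈ 11848.5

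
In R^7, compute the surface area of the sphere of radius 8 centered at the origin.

The surface area of an n-ball is 2π^(n/2) r^(n-1) / Γ(n/2). For n=7, r=8: 4194304·π^3/15 ≈ 8.66998e+06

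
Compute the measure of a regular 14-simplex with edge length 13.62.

V_14 = √(15) · 13.62^14 / (14! · 2^(14/2)) ≈ 2623.66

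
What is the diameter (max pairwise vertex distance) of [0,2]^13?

d = √(2² + 2² + ... + 2²) [13 terms] = √(13·2²) = 2√13 ≈ 7.2111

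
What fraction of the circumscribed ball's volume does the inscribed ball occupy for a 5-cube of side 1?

Volume scales as r^n, and r_in/r_out = 1/√5, giving (1/√5)^5 ≈ 0.0178885.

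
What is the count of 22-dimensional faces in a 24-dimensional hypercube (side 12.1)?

Number of 22-faces = C(24,22) · 2^(24-22) = 276 · 4 = 1104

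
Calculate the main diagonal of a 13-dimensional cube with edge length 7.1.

||(7.1,7.1,...,7.1)|| = √(13)·7.1 ≈ 25.5994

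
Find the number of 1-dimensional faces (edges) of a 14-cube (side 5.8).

Each of the 2^14 = 16384 vertices has degree 14; total edges = 14·2^14/2 = 114688.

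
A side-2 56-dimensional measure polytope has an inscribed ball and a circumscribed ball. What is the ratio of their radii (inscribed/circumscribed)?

For an n-cube of any side s, the inradius is s/2 and the circumradius is s√n/2, so the ratio is 1/√56 ≈ 0.133631.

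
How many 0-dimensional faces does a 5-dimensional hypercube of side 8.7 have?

Choose 0 of 5 axes to span the face (C(5,0) = 1 way), then fix each of the remaining 5 coordinates at one of its two extreme values (2^5 = 32 ways): 1·32 = 32.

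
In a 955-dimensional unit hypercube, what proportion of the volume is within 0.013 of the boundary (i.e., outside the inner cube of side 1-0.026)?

1 - (1 - 2·0.013)^955 = 1 - 0.974^955 ≈ 1 - 1.185e-11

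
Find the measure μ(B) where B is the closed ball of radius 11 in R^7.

V = 311794736·π^3/105 ≈ 9.20723e+07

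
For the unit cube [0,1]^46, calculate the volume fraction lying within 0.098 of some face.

The inner cube has side 1-2·0.098 = 0.804 and volume (0.804)^46 ≈ 4.383e-05, so the shell holds 0.999956 of the volume.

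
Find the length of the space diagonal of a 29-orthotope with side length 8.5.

d = √(8.5² + 8.5² + ... + 8.5²) [29 terms] = √(29·8.5²) = 8.5√29 ≈ 45.7739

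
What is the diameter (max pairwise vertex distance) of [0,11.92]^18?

||(11.92,11.92,...,11.92)|| = √(18)·11.92 ≈ 50.5723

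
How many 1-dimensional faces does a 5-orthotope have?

Choose 1 of 5 axes to span the face (C(5,1) = 5 ways), then fix each of the remaining 4 coordinates at one of its two extreme values (2^4 = 16 ways): 5·16 = 80.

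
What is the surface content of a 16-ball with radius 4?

S_16(4) = 2·π^(16/2)·(4)^15 / Γ(16/2) = 134217728·π^8/315 ≈ 4.04295e+09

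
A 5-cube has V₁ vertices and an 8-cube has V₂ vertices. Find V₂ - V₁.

V₁ = 2^5 = 32. V₂ = 2^8 = 256. V₂ - V₁ = 224.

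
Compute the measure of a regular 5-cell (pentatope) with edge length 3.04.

V = (3.04^4 / 4!) · √((4+1) / 2^4) ≈ 1.98934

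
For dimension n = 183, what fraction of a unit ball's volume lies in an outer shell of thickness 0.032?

1 - (1-0.032)^183 ≈ 0.997399 ≈ 99.74%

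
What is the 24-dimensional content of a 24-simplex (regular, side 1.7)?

V = (1.7^24 / 24!) · √((24+1) / 2^24) ≈ 6.67849e-22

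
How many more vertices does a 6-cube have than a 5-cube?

The 6-cube has 2^6 = 64 vertices. The 5-cube has 2^5 = 32 vertices. Difference: 64 - 32 = 32.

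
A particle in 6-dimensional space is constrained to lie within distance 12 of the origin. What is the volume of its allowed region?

The n-ball volume is π^(n/2)·r^n/Γ(n/2+1). With n=6, r=12: V = 497664·π^3 ≈ 1.54307e+07.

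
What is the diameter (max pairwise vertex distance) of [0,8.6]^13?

Diagonal = √13 · 8.6 ≈ 31.0077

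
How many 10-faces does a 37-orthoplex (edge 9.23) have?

Number of 10-faces = 2^(10+1) · C(37,10+1) = 2048 · 854992152 = 1751023927296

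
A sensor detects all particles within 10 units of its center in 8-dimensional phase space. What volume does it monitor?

V = 12500000·π^4/3 ≈ 4.05871e+08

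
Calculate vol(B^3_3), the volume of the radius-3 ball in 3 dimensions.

The n-ball volume is π^(n/2)·r^n/Γ(n/2+1). With n=3, r=3: V = 36·π ≈ 113.097.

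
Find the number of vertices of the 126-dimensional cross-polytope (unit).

The 126-dimensional cross-polytope has 2n = 2·126 = 252 vertices.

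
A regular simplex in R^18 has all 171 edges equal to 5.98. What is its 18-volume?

V_18 = √(19) · 5.98^18 / (18! · 2^(18/2)) ≈ 0.000127171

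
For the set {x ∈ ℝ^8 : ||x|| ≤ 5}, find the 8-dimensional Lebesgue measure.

V_8(5) = π^(8/2) · (5)^8 / Γ(8/2 + 1) = 390625·π^4/24 ≈ 1.58543e+06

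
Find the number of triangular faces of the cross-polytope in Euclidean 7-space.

An n-cross-polytope has 2^(k+1)·C(n,k+1) k-faces. Here 2^3·C(7,3) = 8·35 = 280.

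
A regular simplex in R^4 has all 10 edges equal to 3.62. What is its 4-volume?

Volume = 3.62^4 · √(5/2^4) / 4! ≈ 3.99989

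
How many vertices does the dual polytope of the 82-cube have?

The vertices are ±e_1, ..., ±e_82, so there are 2·82 = 164.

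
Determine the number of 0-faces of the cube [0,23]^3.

f_0(3-cube) = (3 choose 0) · 2^3 = 8.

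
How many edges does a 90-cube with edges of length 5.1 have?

Each of the 2^90 = 1237940039285380274899124224 vertices has degree 90; total edges = 90·2^90/2 = 55707301767842112370460590080.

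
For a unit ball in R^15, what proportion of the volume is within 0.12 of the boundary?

V(inner)/V(outer) = ((1-0.12)/1)^15 ≈ 0.147, so the shell fraction is 0.853026.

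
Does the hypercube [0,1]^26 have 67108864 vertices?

True. The 26-cube has 2^26 = 67108864 vertices.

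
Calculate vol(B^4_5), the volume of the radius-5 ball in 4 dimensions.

The n-ball volume is π^(n/2)·r^n/Γ(n/2+1). With n=4, r=5: V = 625·π^2/2 ≈ 3084.25.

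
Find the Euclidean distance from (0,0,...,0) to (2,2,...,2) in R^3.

The space diagonal of an n-cube of side s is s√n. Here 2·√3 ≈ 3.4641.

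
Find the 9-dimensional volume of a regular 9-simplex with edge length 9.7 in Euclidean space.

V = (9.7^9 / 9!) · √((9+1) / 2^9) ≈ 292.784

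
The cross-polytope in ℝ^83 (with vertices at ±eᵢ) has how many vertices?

The 83-dimensional cross-polytope has 2n = 2·83 = 166 vertices.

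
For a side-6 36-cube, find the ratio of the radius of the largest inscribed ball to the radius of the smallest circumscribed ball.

r_in / r_out = (6/2) / (6√36/2) = 1/√36 ≈ 0.166667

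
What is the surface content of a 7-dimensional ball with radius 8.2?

S = n·V_n(r)/r = 7·V_7(8.2)/8.2 (volume-to-surface relation), giving 1.00545e+07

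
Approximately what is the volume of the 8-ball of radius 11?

V = 214358881·π^4/24 ≈ 8.70021e+08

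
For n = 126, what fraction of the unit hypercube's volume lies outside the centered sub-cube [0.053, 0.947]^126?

The inner cube has side 1-2·0.053 = 0.894 and volume (0.894)^126 ≈ 7.388e-07, so the shell holds 0.9999992612 of the volume.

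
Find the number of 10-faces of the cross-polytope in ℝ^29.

f_10(29-orthoplex) = 2^11 · (29 choose 11) = 70855249920.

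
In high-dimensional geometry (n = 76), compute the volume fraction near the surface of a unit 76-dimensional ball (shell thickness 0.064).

1 - (1-0.064)^76 ≈ 0.993439 ≈ 99.34%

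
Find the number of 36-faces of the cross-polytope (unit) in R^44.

An n-cross-polytope has 2^(k+1)·C(n,k+1) k-faces. Here 2^37·C(44,37) = 137438953472·38320568 = 5266738762372612096.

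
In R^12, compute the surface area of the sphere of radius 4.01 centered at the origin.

S_12(4.01) = 2·π^(12/2)·(4.01)^11 / Γ(12/2) ≈ 6.90774e+07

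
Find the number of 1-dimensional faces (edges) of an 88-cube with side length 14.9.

Number of 1-faces = C(88,1)·2^(88-1) = 88·154742504910672534362390528 = 13617340432139183023890366464.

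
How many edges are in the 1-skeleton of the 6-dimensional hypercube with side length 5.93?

The 6-cube has n·2^(n-1) = 6·2^5 = 6·32 = 192 edges.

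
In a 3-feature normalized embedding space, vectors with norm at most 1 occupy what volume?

The n-ball volume is π^(n/2)·r^n/Γ(n/2+1). With n=3, r=1: V = 4·π/3 ≈ 4.18879.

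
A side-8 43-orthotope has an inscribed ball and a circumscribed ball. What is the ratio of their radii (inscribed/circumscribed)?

Ratio = (s/2)/(s√43/2) = 43^(-1/2) ≈ 0.152499.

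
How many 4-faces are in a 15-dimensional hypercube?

Choose 4 of 15 axes to span the face (C(15,4) = 1365 ways), then fix each of the remaining 11 coordinates at one of its two extreme values (2^11 = 2048 ways): 1365·2048 = 2795520.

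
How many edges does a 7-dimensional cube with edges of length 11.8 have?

Number of 1-faces = C(7,1)·2^(7-1) = 7·64 = 448.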